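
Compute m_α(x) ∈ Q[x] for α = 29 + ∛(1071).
m_α(x) = x^3 - 87x^2 + 2523x - 25460

Set β = α - 29 = ∛(1071), so β^3 = 1071. Then (α - 29)^3 - 1071 = 0, i.e. α is a root of g(x) = (x - 29)^3 - 1071 = x^3 - 87x^2 + 2523x - 25460. Since g(x) = h(x - 29) where h(x) = x^3 - 1071, and h is irreducible over Q (because 1071 is not a perfect cube, so h has no rational root, and a monic cubic with no rational root is irreducible), g is also irreducible (irreducibility is preserved under the substitution x → x - 29). Hence m_α(x) = x^3 - 87x^2 + 2523x - 25460.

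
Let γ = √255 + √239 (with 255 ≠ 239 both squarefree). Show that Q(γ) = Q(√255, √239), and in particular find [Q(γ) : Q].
[Q(γ) : Q] = 4 (equivalently, Q(γ) = Q(√255, √239))

Obviously Q(γ) ⊆ Q(√255, √239), and [Q(√255, √239):Q] = 4 (since 255, 239 are distinct squarefree integers > 1 with 60945 not a perfect square). To show equality we compute the minimal polynomial of γ. From γ = √255 + √239: γ^2 = 255 + 2√(60945) + 239 = 494 + 2√(60945), so γ^2 - 494 = 2√(60945); squaring, (γ^2 - 494)^2 = 4·60945, i.e. γ^4 - 988γ^2 + 244036 - 243780 = 0, i.e. γ^4 - 988γ^2 + 256 = 0. So γ is a root of x^4 - 988x^2 + 256. This polynomial is irreducible over Q: it has no rational root (each ±√255 ± √239 is irrational), and any factorization into two quadratics over Q would force √(60945) ∈ Q (pairing opposite roots) or √255, √239 ∈ Q (other pairings), all impossible. Hence [Q(γ):Q] = 4 = [Q(√255, √239):Q], so Q(γ) = Q(√255, √239).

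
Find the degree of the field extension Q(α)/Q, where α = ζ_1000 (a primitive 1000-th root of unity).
[Q(α):Q] = 400

The minimal polynomial of ζ_1000 over Q is the 1000-th cyclotomic polynomial Φ_1000(x), which is irreducible over Q and has degree φ(1000) = 400. Hence [Q(α):Q] = φ(1000) = 400.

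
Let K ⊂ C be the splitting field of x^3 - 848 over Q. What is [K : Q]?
[K : Q] = 6

The roots of x^3 - 848 are ∛848, ω∛848, ω^2∛848 where ω = e^(2πi/3) is a primitive cube root of unity, so K = Q(∛848, ω). Now [Q(∛848):Q] = 3 (since 848 is not a perfect cube, x^3 - 848 is irreducible) and [Q(ω):Q] = 2. Both 2 and 3 divide [K:Q], and [K:Q] ≤ 3·2 = 6, so [K:Q] = 6. (Equivalently: Q(∛848) ⊂ R but ω ∉ R, so [K : Q(∛848)] = 2.)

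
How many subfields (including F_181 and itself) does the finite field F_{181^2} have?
F_{181^2} has 2 subfields

The subfields of F_{p^n} are exactly the fields F_{p^d} for d | n (each is the fixed field of the unique index-d subgroup of Gal(F_{p^n}/F_p) ≅ Z/nZ). The divisors of n = 2 are {1, 2}, giving 2 subfields: F_{181^1}, F_{181^2}.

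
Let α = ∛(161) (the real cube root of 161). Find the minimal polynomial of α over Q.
m_α(x) = x^3 - 161

α satisfies α^3 = 161, so x^3 - 161 annihilates α. By the rational root test, a rational root p/q (in lowest terms) of x^3 - 161 would satisfy p^3 = 161 q^3, forcing q = 1 and p^3 = 161; but 161 is not a perfect cube, contradiction. A monic cubic over Q with no rational root is irreducible (any nontrivial factorization would include a linear factor). Hence x^3 - 161 is the minimal polynomial of α, and in particular [Q(α):Q] = 3.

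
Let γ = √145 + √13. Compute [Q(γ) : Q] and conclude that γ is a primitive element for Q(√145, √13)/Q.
[Q(γ) : Q] = 4 (equivalently, Q(γ) = Q(√145, √13))

Obviously Q(γ) ⊆ Q(√145, √13), and [Q(√145, √13):Q] = 4 (since 145, 13 are distinct squarefree integers > 1 with 1885 not a perfect square). To show equality we compute the minimal polynomial of γ. From γ = √145 + √13: γ^2 = 145 + 2√(1885) + 13 = 158 + 2√(1885), so γ^2 - 158 = 2√(1885); squaring, (γ^2 - 158)^2 = 4·1885, i.e. γ^4 - 316γ^2 + 24964 - 7540 = 0, i.e. γ^4 - 316γ^2 + 17424 = 0. So γ is a root of x^4 - 316x^2 + 17424. This polynomial is irreducible over Q: it has no rational root (each ±√145 ± √13 is irrational), and any factorization into two quadratics over Q would force √(1885) ∈ Q (pairing opposite roots) or √145, √13 ∈ Q (other pairings), all impossible. Hence [Q(γ):Q] = 4 = [Q(√145, √13):Q], so Q(γ) = Q(√145, √13).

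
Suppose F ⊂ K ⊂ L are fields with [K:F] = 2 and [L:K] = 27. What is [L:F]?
[L:F] = 54

The tower law says that for any tower of field extensions F ⊂ K ⊂ L with finite degrees, [L:F] = [L:K] · [K:F]. Here this gives [L:F] = 27 · 2 = 54.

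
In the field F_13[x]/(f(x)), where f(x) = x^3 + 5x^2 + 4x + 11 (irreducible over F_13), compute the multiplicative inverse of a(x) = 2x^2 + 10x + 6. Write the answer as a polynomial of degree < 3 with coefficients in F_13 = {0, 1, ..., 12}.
a(x)^(-1) ≡ 5x^2 + 9x + 5 (mod f(x))

Since f is irreducible over F_13, F_13[x]/(f) is a field and a(x) ≠ 0 has an inverse. Apply the extended Euclidean algorithm to f(x) and a(x) in F_13[x]: f(x) = (7x)·a(x) + (x + 11);  a(x) = (2x + 1)·(x + 11) + (8). The last nonzero remainder is the constant 8 = gcd(f, a) in F_13. Back-substituting through the division chain expresses 8 = s(x)·a(x) + t(x)·f(x) with s(x) ≡ x^2 + 7x + 1 (mod f), so (x^2 + 7x + 1)·a(x) ≡ 8 (mod f). Multiplying by 8^(-1) ≡ 5 in F_13 gives a(x)^(-1) ≡ 5·(x^2 + 7x + 1) ≡ 5x^2 + 9x + 5 (mod f). Check: (2x^2 + 10x + 6)·(5x^2 + 9x + 5) = 10x^4 + 3x^3 + 4 ≡ 1 (mod x^3 + 5x^2 + 4x + 11).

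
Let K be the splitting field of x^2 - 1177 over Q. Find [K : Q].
[K : Q] = 2

f(x) = x^2 - 1177 factors as (x - √1177)(x + √1177). The splitting field is K = Q(√1177). Since 1177 is squarefree and > 1, it is not a perfect square, so x^2 - 1177 is irreducible over Q and [Q(√1177) : Q] = 2. Hence [K : Q] = 2.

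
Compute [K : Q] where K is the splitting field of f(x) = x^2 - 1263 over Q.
[K : Q] = 2

f(x) = x^2 - 1263 factors as (x - √1263)(x + √1263). The splitting field is K = Q(√1263). Since 1263 is squarefree and > 1, it is not a perfect square, so x^2 - 1263 is irreducible over Q and [Q(√1263) : Q] = 2. Hence [K : Q] = 2.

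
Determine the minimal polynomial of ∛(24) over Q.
m_α(x) = x^3 - 24

α satisfies α^3 = 24, so x^3 - 24 annihilates α. By the rational root test, a rational root p/q (in lowest terms) of x^3 - 24 would satisfy p^3 = 24 q^3, forcing q = 1 and p^3 = 24; but 24 is not a perfect cube, contradiction. A monic cubic over Q with no rational root is irreducible (any nontrivial factorization would include a linear factor). Hence x^3 - 24 is the minimal polynomial of α, and in particular [Q(α):Q] = 3.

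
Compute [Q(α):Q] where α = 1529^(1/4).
[Q(α):Q] = 4

α is a root of x^4 - 1529. By Eisenstein's criterion at the prime p = 11 (which divides the constant term 1529 but p^2 = 121 does not, since 1529 is squarefree), x^4 - 1529 is irreducible over Q. Hence [Q(α):Q] = 4.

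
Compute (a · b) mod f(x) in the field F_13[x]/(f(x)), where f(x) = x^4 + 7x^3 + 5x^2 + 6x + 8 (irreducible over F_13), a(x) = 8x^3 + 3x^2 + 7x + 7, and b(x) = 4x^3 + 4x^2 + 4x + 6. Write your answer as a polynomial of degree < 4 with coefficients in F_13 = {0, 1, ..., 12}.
a · b ≡ 4x^3 + 4x^2 + 3x (mod f(x))

Multiply in F_13[x]: a(x)·b(x) = (8x^3 + 3x^2 + 7x + 7)·(4x^3 + 4x^2 + 4x + 6) = 6x^6 + 5x^5 + 7x^4 + 12x^3 + 9x^2 + 5x + 3. This has degree ≥ 4, so divide by f(x) over F_13: 6x^6 + 5x^5 + 7x^4 + 12x^3 + 9x^2 + 5x + 3 = (6x^2 + 2x + 2)·(x^4 + 7x^3 + 5x^2 + 6x + 8) + (4x^3 + 4x^2 + 3x). Hence a·b ≡ 4x^3 + 4x^2 + 3x (mod f). (F_13[x]/(f) is a field with 13^4 = 28561 elements since f is irreducible of degree 4.)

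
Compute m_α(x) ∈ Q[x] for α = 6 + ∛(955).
m_α(x) = x^3 - 18x^2 + 108x - 1171

Set β = α - 6 = ∛(955), so β^3 = 955. Then (α - 6)^3 - 955 = 0, i.e. α is a root of g(x) = (x - 6)^3 - 955 = x^3 - 18x^2 + 108x - 1171. Since g(x) = h(x - 6) where h(x) = x^3 - 955, and h is irreducible over Q (because 955 is not a perfect cube, so h has no rational root, and a monic cubic with no rational root is irreducible), g is also irreducible (irreducibility is preserved under the substitution x → x - 6). Hence m_α(x) = x^3 - 18x^2 + 108x - 1171.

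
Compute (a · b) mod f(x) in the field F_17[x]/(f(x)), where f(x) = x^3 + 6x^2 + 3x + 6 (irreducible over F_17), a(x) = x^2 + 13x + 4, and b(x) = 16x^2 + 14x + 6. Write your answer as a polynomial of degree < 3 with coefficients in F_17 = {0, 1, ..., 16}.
a · b ≡ 9x^2 + 16 (mod f(x))

Multiply in F_17[x]: a(x)·b(x) = (x^2 + 13x + 4)·(16x^2 + 14x + 6) = 16x^4 + x^3 + 14x^2 + 15x + 7. This has degree ≥ 3, so divide by f(x) over F_17: 16x^4 + x^3 + 14x^2 + 15x + 7 = (16x + 7)·(x^3 + 6x^2 + 3x + 6) + (9x^2 + 16). Hence a·b ≡ 9x^2 + 16 (mod f). (F_17[x]/(f) is a field with 17^3 = 4913 elements since f is irreducible of degree 3.)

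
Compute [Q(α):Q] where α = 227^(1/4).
[Q(α):Q] = 4

α is a root of x^4 - 227. By Eisenstein's criterion at the prime p = 227 (which divides the constant term 227 but p^2 = 51529 does not, since 227 is squarefree), x^4 - 227 is irreducible over Q. Hence [Q(α):Q] = 4.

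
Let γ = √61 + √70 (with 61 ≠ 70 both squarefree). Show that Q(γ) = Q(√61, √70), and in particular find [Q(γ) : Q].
[Q(γ) : Q] = 4 (equivalently, Q(γ) = Q(√61, √70))

Obviously Q(γ) ⊆ Q(√61, √70), and [Q(√61, √70):Q] = 4 (since 61, 70 are distinct squarefree integers > 1 with 4270 not a perfect square). To show equality we compute the minimal polynomial of γ. From γ = √61 + √70: γ^2 = 61 + 2√(4270) + 70 = 131 + 2√(4270), so γ^2 - 131 = 2√(4270); squaring, (γ^2 - 131)^2 = 4·4270, i.e. γ^4 - 262γ^2 + 17161 - 17080 = 0, i.e. γ^4 - 262γ^2 + 81 = 0. So γ is a root of x^4 - 262x^2 + 81. This polynomial is irreducible over Q: it has no rational root (each ±√61 ± √70 is irrational), and any factorization into two quadratics over Q would force √(4270) ∈ Q (pairing opposite roots) or √61, √70 ∈ Q (other pairings), all impossible. Hence [Q(γ):Q] = 4 = [Q(√61, √70):Q], so Q(γ) = Q(√61, √70).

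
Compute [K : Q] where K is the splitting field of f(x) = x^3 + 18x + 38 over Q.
[K : Q] = 6

By the rational root test, any rational root of the monic integer polynomial f(x) = x^3 + 18x + 38 must be an integer dividing the constant term 38, i.e. one of ±{1, 2, 19, 38}. Evaluating: f(1) = 57, f(-1) = 19, f(2) = 82, f(-2) = -6, f(19) = 7239, f(-19) = -7163, f(38) = 55594, f(-38) = -55518; none is 0, so f has no rational root and is therefore irreducible over Q (a cubic with no linear factor over a field is irreducible). For an irreducible cubic, the Galois group is A_3 or S_3 according as the discriminant disc(f) = -4a^3 - 27b^2 = -4·(18)^3 - 27·(38)^2 = -62316 is or is not a square in Q. Here disc(f) = -62316 is not a perfect square in Q, so the Galois group of f over Q is not contained in A_3 and must be all of S_3. The splitting field has degree |S_3| = 6 over Q, so [K : Q] = 6.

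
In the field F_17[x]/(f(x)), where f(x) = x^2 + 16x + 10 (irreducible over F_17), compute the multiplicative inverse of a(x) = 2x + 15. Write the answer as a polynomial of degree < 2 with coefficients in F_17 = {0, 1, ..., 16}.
a(x)^(-1) ≡ 11x (mod f(x))

Since f is irreducible over F_17, F_17[x]/(f) is a field and a(x) ≠ 0 has an inverse. Apply the extended Euclidean algorithm to f(x) and a(x) in F_17[x]: f(x) = (9x)·a(x) + (10). The last nonzero remainder is the constant 10 = gcd(f, a) in F_17. Back-substituting through the division chain expresses 10 = s(x)·a(x) + t(x)·f(x) with s(x) ≡ 8x (mod f), so (8x)·a(x) ≡ 10 (mod f). Multiplying by 10^(-1) ≡ 12 in F_17 gives a(x)^(-1) ≡ 12·(8x) ≡ 11x (mod f). Check: (2x + 15)·(11x) = 5x^2 + 12x ≡ 1 (mod x^2 + 16x + 10).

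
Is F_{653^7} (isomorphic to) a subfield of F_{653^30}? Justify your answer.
No: F_{653^7} is not a subfield of F_{653^30}

F_{p^m} embeds in F_{p^n} iff m | n. Here 7 ∤ 30 (since 30 = 4·7 + 2 with remainder 2 ≠ 0), so F_{653^7} is not a subfield of F_{653^30}. Equivalently: if it were, the tower law would give 7 = [F_{653^7}:F_653] dividing [F_{653^30}:F_653] = 30, contradiction.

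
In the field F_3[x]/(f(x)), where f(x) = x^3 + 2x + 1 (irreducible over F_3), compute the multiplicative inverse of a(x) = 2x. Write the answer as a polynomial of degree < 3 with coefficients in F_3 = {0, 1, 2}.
a(x)^(-1) ≡ x^2 + 2 (mod f(x))

Since f is irreducible over F_3, F_3[x]/(f) is a field and a(x) ≠ 0 has an inverse. Apply the extended Euclidean algorithm to f(x) and a(x) in F_3[x]: f(x) = (2x^2 + 1)·a(x) + (1). The last nonzero remainder is the constant 1 = gcd(f, a) in F_3. Back-substituting through the division chain expresses 1 = s(x)·a(x) + t(x)·f(x) with s(x) ≡ x^2 + 2 (mod f), so a(x)^(-1) ≡ s(x) = x^2 + 2 (mod f). Check: (2x)·(x^2 + 2) = 2x^3 + x ≡ 1 (mod x^3 + 2x + 1).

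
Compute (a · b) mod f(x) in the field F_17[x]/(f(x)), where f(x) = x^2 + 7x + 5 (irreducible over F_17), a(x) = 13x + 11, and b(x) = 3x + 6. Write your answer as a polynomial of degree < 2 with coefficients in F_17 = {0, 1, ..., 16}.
a · b ≡ 8x + 7 (mod f(x))

Multiply in F_17[x]: a(x)·b(x) = (13x + 11)·(3x + 6) = 5x^2 + 9x + 15. This has degree ≥ 2, so divide by f(x) over F_17: 5x^2 + 9x + 15 = (5)·(x^2 + 7x + 5) + (8x + 7). Hence a·b ≡ 8x + 7 (mod f). (F_17[x]/(f) is a field with 17^2 = 289 elements since f is irreducible of degree 2.)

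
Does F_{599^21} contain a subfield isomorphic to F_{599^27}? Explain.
No: F_{599^27} is not a subfield of F_{599^21}

F_{p^m} embeds in F_{p^n} iff m | n. Here 27 ∤ 21 (since 21 = 0·27 + 21 with remainder 21 ≠ 0), so F_{599^27} is not a subfield of F_{599^21}. Equivalently: if it were, the tower law would give 27 = [F_{599^27}:F_599] dividing [F_{599^21}:F_599] = 21, contradiction.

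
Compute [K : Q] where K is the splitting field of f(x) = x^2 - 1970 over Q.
[K : Q] = 2

f(x) = x^2 - 1970 factors as (x - √1970)(x + √1970). The splitting field is K = Q(√1970). Since 1970 is squarefree and > 1, it is not a perfect square, so x^2 - 1970 is irreducible over Q and [Q(√1970) : Q] = 2. Hence [K : Q] = 2.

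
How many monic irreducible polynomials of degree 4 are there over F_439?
There are 9285297780 monic irreducible polynomials of degree 4 over F_439

Each element of F_{439^4} that lies in no proper subfield is a root of exactly one monic irreducible of degree 4 over F_439, and each such polynomial has 4 distinct roots in F_{439^4}. By Möbius inversion the count is N_439(4) = (1/4) Σ_{d|4} μ(4/d) · 439^d = (1/4)(μ(4)·439^1 + μ(2)·439^2 + μ(1)·439^4) = 37141191120/4 = 9285297780.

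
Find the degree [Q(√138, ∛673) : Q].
[Q(√138, ∛673) : Q] = 6

Let L = Q(√138, ∛673). Since Q(√138) ⊂ L and [Q(√138):Q] = 2, the tower law gives 2 | [L:Q]. Likewise Q(∛673) ⊂ L with [Q(∛673):Q] = 3 (because 673 is not a perfect cube), so 3 | [L:Q]. As gcd(2,3) = 1, [L:Q] is divisible by 6. Conversely L is generated over Q by √138 and ∛673, so [L:Q] ≤ 2·3 = 6. Therefore [Q(√138, ∛673) : Q] = 6.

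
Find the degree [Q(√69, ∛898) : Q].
[Q(√69, ∛898) : Q] = 6

Let L = Q(√69, ∛898). Since Q(√69) ⊂ L and [Q(√69):Q] = 2, the tower law gives 2 | [L:Q]. Likewise Q(∛898) ⊂ L with [Q(∛898):Q] = 3 (because 898 is not a perfect cube), so 3 | [L:Q]. As gcd(2,3) = 1, [L:Q] is divisible by 6. Conversely L is generated over Q by √69 and ∛898, so [L:Q] ≤ 2·3 = 6. Therefore [Q(√69, ∛898) : Q] = 6.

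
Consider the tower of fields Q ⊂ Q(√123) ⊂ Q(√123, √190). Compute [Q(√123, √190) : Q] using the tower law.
[Q(√123, √190) : Q] = 4

[Q(√123):Q] = 2 (min poly x^2 - 123, irreducible since 123 is squarefree > 1). For the top step, suppose √190 ∈ Q(√123), say √190 = c + d√123 with c, d ∈ Q. Squaring: 190 = c^2 + 123d^2 + 2cd√123. Since √123 ∉ Q this forces 2cd = 0. If d = 0 then √190 = c ∈ Q, contradicting 190 squarefree > 1. If c = 0 then 190 = 123d^2, so 123·190 = (123d)^2 is a perfect square in Q — but 123·190 = 23370 is not a perfect square (since 123 and 190 are distinct squarefree integers). Contradiction. Hence √190 ∉ Q(√123), so x^2 - 190 stays irreducible over Q(√123) and [Q(√123, √190) : Q(√123)] = 2. By the tower law, [Q(√123, √190) : Q] = 2 · 2 = 4.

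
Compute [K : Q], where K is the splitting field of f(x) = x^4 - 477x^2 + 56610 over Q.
[K : Q] = 4

Solving the quadratic in x^2: x^2 = (477 ± √(477^2 - 4·56610))/2 = (477 ± √1089)/2 = (477 ± 33)/2, giving x^2 = 255 or x^2 = 222. So f(x) = (x^2 - 255)(x^2 - 222) and the roots of f are ±√255, ±√222. Hence the splitting field is K = Q(√255, √222). Since 255 and 222 are distinct squarefree integers > 1, their product 56610 is not a perfect square, so √222 ∉ Q(√255). By the tower law [K:Q] = [Q(√255,√222):Q(√255)] · [Q(√255):Q] = 2 · 2 = 4.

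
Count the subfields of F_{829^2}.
F_{829^2} has 2 subfields

The subfields of F_{p^n} are exactly the fields F_{p^d} for d | n (each is the fixed field of the unique index-d subgroup of Gal(F_{p^n}/F_p) ≅ Z/nZ). The divisors of n = 2 are {1, 2}, giving 2 subfields: F_{829^1}, F_{829^2}.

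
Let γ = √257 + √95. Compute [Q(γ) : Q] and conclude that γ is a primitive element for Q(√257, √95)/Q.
[Q(γ) : Q] = 4 (equivalently, Q(γ) = Q(√257, √95))

Obviously Q(γ) ⊆ Q(√257, √95), and [Q(√257, √95):Q] = 4 (since 257, 95 are distinct squarefree integers > 1 with 24415 not a perfect square). To show equality we compute the minimal polynomial of γ. From γ = √257 + √95: γ^2 = 257 + 2√(24415) + 95 = 352 + 2√(24415), so γ^2 - 352 = 2√(24415); squaring, (γ^2 - 352)^2 = 4·24415, i.e. γ^4 - 704γ^2 + 123904 - 97660 = 0, i.e. γ^4 - 704γ^2 + 26244 = 0. So γ is a root of x^4 - 704x^2 + 26244. This polynomial is irreducible over Q: it has no rational root (each ±√257 ± √95 is irrational), and any factorization into two quadratics over Q would force √(24415) ∈ Q (pairing opposite roots) or √257, √95 ∈ Q (other pairings), all impossible. Hence [Q(γ):Q] = 4 = [Q(√257, √95):Q], so Q(γ) = Q(√257, √95).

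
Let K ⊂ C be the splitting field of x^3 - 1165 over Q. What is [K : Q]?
[K : Q] = 6

The roots of x^3 - 1165 are ∛1165, ω∛1165, ω^2∛1165 where ω = e^(2πi/3) is a primitive cube root of unity, so K = Q(∛1165, ω). Now [Q(∛1165):Q] = 3 (since 1165 is not a perfect cube, x^3 - 1165 is irreducible) and [Q(ω):Q] = 2. Both 2 and 3 divide [K:Q], and [K:Q] ≤ 3·2 = 6, so [K:Q] = 6. (Equivalently: Q(∛1165) ⊂ R but ω ∉ R, so [K : Q(∛1165)] = 2.)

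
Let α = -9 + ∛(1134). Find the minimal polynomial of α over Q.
m_α(x) = x^3 + 27x^2 + 243x - 405

Set β = α + 9 = ∛(1134), so β^3 = 1134. Then (α + 9)^3 - 1134 = 0, i.e. α is a root of g(x) = (x + 9)^3 - 1134 = x^3 + 27x^2 + 243x - 405. Since g(x) = h(x + 9) where h(x) = x^3 - 1134, and h is irreducible over Q (because 1134 is not a perfect cube, so h has no rational root, and a monic cubic with no rational root is irreducible), g is also irreducible (irreducibility is preserved under the substitution x → x + 9). Hence m_α(x) = x^3 + 27x^2 + 243x - 405.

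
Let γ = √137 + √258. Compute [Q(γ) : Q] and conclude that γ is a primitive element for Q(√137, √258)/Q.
[Q(γ) : Q] = 4 (equivalently, Q(γ) = Q(√137, √258))

Obviously Q(γ) ⊆ Q(√137, √258), and [Q(√137, √258):Q] = 4 (since 137, 258 are distinct squarefree integers > 1 with 35346 not a perfect square). To show equality we compute the minimal polynomial of γ. From γ = √137 + √258: γ^2 = 137 + 2√(35346) + 258 = 395 + 2√(35346), so γ^2 - 395 = 2√(35346); squaring, (γ^2 - 395)^2 = 4·35346, i.e. γ^4 - 790γ^2 + 156025 - 141384 = 0, i.e. γ^4 - 790γ^2 + 14641 = 0. So γ is a root of x^4 - 790x^2 + 14641. This polynomial is irreducible over Q: it has no rational root (each ±√137 ± √258 is irrational), and any factorization into two quadratics over Q would force √(35346) ∈ Q (pairing opposite roots) or √137, √258 ∈ Q (other pairings), all impossible. Hence [Q(γ):Q] = 4 = [Q(√137, √258):Q], so Q(γ) = Q(√137, √258).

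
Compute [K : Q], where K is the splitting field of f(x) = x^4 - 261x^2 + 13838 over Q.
[K : Q] = 4

Solving the quadratic in x^2: x^2 = (261 ± √(261^2 - 4·13838))/2 = (261 ± √12769)/2 = (261 ± 113)/2, giving x^2 = 187 or x^2 = 74. So f(x) = (x^2 - 187)(x^2 - 74) and the roots of f are ±√187, ±√74. Hence the splitting field is K = Q(√187, √74). Since 187 and 74 are distinct squarefree integers > 1, their product 13838 is not a perfect square, so √74 ∉ Q(√187). By the tower law [K:Q] = [Q(√187,√74):Q(√187)] · [Q(√187):Q] = 2 · 2 = 4.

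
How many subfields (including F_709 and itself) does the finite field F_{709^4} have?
F_{709^4} has 3 subfields

The subfields of F_{p^n} are exactly the fields F_{p^d} for d | n (each is the fixed field of the unique index-d subgroup of Gal(F_{p^n}/F_p) ≅ Z/nZ). The divisors of n = 4 are {1, 2, 4}, giving 3 subfields: F_{709^1}, F_{709^2}, F_{709^4}.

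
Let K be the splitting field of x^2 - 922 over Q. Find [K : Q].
[K : Q] = 2

f(x) = x^2 - 922 factors as (x - √922)(x + √922). The splitting field is K = Q(√922). Since 922 is squarefree and > 1, it is not a perfect square, so x^2 - 922 is irreducible over Q and [Q(√922) : Q] = 2. Hence [K : Q] = 2.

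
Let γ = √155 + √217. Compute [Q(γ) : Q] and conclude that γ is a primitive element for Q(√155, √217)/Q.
[Q(γ) : Q] = 4 (equivalently, Q(γ) = Q(√155, √217))

Obviously Q(γ) ⊆ Q(√155, √217), and [Q(√155, √217):Q] = 4 (since 155, 217 are distinct squarefree integers > 1 with 33635 not a perfect square). To show equality we compute the minimal polynomial of γ. From γ = √155 + √217: γ^2 = 155 + 2√(33635) + 217 = 372 + 2√(33635), so γ^2 - 372 = 2√(33635); squaring, (γ^2 - 372)^2 = 4·33635, i.e. γ^4 - 744γ^2 + 138384 - 134540 = 0, i.e. γ^4 - 744γ^2 + 3844 = 0. So γ is a root of x^4 - 744x^2 + 3844. This polynomial is irreducible over Q: it has no rational root (each ±√155 ± √217 is irrational), and any factorization into two quadratics over Q would force √(33635) ∈ Q (pairing opposite roots) or √155, √217 ∈ Q (other pairings), all impossible. Hence [Q(γ):Q] = 4 = [Q(√155, √217):Q], so Q(γ) = Q(√155, √217).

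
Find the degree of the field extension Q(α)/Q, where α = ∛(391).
[Q(α):Q] = 3

The minimal polynomial of α is x^3 - 391, irreducible over Q since 391 is not a perfect cube (so x^3 - 391 has no rational root). Hence [Q(α):Q] = deg(m_α) = 3.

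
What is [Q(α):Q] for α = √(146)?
[Q(α):Q] = 2

[Q(α):Q] equals the degree of the minimal polynomial of α. Here α^2 = 146 and x^2 - 146 is irreducible (d = 146 is squarefree, ≠ 1, hence not a square), so deg(m_α) = 2. Thus [Q(α):Q] = 2.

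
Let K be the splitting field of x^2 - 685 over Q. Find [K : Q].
[K : Q] = 2

f(x) = x^2 - 685 factors as (x - √685)(x + √685). The splitting field is K = Q(√685). Since 685 is squarefree and > 1, it is not a perfect square, so x^2 - 685 is irreducible over Q and [Q(√685) : Q] = 2. Hence [K : Q] = 2.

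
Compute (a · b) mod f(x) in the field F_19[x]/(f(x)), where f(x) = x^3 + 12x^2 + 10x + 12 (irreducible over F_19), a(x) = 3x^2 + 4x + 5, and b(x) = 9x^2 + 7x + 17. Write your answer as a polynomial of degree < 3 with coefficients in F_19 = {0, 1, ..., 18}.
a · b ≡ 18x^2 + 17x + 2 (mod f(x))

Multiply in F_19[x]: a(x)·b(x) = (3x^2 + 4x + 5)·(9x^2 + 7x + 17) = 8x^4 + 10x^2 + 8x + 9. This has degree ≥ 3, so divide by f(x) over F_19: 8x^4 + 10x^2 + 8x + 9 = (8x + 18)·(x^3 + 12x^2 + 10x + 12) + (18x^2 + 17x + 2). Hence a·b ≡ 18x^2 + 17x + 2 (mod f). (F_19[x]/(f) is a field with 19^3 = 6859 elements since f is irreducible of degree 3.)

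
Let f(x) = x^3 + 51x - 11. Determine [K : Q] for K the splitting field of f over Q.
[K : Q] = 6

By the rational root test, any rational root of the monic integer polynomial f(x) = x^3 + 51x - 11 must be an integer dividing the constant term -11, i.e. one of ±{1, 11}. Evaluating: f(1) = 41, f(-1) = -63, f(11) = 1881, f(-11) = -1903; none is 0, so f has no rational root and is therefore irreducible over Q (a cubic with no linear factor over a field is irreducible). For an irreducible cubic, the Galois group is A_3 or S_3 according as the discriminant disc(f) = -4a^3 - 27b^2 = -4·(51)^3 - 27·(-11)^2 = -533871 is or is not a square in Q. Here disc(f) = -533871 is not a perfect square in Q, so the Galois group of f over Q is not contained in A_3 and must be all of S_3. The splitting field has degree |S_3| = 6 over Q, so [K : Q] = 6.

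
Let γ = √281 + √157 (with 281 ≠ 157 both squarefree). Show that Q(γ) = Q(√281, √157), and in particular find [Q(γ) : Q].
[Q(γ) : Q] = 4 (equivalently, Q(γ) = Q(√281, √157))

Obviously Q(γ) ⊆ Q(√281, √157), and [Q(√281, √157):Q] = 4 (since 281, 157 are distinct squarefree integers > 1 with 44117 not a perfect square). To show equality we compute the minimal polynomial of γ. From γ = √281 + √157: γ^2 = 281 + 2√(44117) + 157 = 438 + 2√(44117), so γ^2 - 438 = 2√(44117); squaring, (γ^2 - 438)^2 = 4·44117, i.e. γ^4 - 876γ^2 + 191844 - 176468 = 0, i.e. γ^4 - 876γ^2 + 15376 = 0. So γ is a root of x^4 - 876x^2 + 15376. This polynomial is irreducible over Q: it has no rational root (each ±√281 ± √157 is irrational), and any factorization into two quadratics over Q would force √(44117) ∈ Q (pairing opposite roots) or √281, √157 ∈ Q (other pairings), all impossible. Hence [Q(γ):Q] = 4 = [Q(√281, √157):Q], so Q(γ) = Q(√281, √157).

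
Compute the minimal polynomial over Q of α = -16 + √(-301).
m_α(x) = x^2 + 32x + 557

From α + 16 = √(-301), squaring gives (α + 16)^2 = -301, i.e. α^2 + 32α + 256 = -301, so α^2 + 32α + 557 = 0. The discriminant of x^2 + 32x + 557 is (32)^2 - 4·(557) = 1024 - 2228 = -1204, and 4·(-301) is not a perfect square in Q since -301 is squarefree and ≠ 1. Hence x^2 + 32x + 557 is irreducible over Q and is the minimal polynomial of α.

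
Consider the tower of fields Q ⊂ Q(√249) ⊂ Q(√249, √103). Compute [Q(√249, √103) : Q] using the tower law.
[Q(√249, √103) : Q] = 4

[Q(√249):Q] = 2 (min poly x^2 - 249, irreducible since 249 is squarefree > 1). For the top step, suppose √103 ∈ Q(√249), say √103 = c + d√249 with c, d ∈ Q. Squaring: 103 = c^2 + 249d^2 + 2cd√249. Since √249 ∉ Q this forces 2cd = 0. If d = 0 then √103 = c ∈ Q, contradicting 103 squarefree > 1. If c = 0 then 103 = 249d^2, so 249·103 = (249d)^2 is a perfect square in Q — but 249·103 = 25647 is not a perfect square (since 249 and 103 are distinct squarefree integers). Contradiction. Hence √103 ∉ Q(√249), so x^2 - 103 stays irreducible over Q(√249) and [Q(√249, √103) : Q(√249)] = 2. By the tower law, [Q(√249, √103) : Q] = 2 · 2 = 4.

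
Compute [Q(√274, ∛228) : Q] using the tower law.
[Q(√274, ∛228) : Q] = 6

Let L = Q(√274, ∛228). Since Q(√274) ⊂ L and [Q(√274):Q] = 2, the tower law gives 2 | [L:Q]. Likewise Q(∛228) ⊂ L with [Q(∛228):Q] = 3 (because 228 is not a perfect cube), so 3 | [L:Q]. As gcd(2,3) = 1, [L:Q] is divisible by 6. Conversely L is generated over Q by √274 and ∛228, so [L:Q] ≤ 2·3 = 6. Therefore [Q(√274, ∛228) : Q] = 6.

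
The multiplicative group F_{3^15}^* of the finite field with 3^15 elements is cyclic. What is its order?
|F_{3^15}^*| = 14348906

F_{3^15} has 3^15 = 14348907 elements; its multiplicative group consists of all nonzero elements, so |F_{3^15}^*| = 14348907 - 1 = 14348906. (It is cyclic since any finite subgroup of the multiplicative group of a field is cyclic.)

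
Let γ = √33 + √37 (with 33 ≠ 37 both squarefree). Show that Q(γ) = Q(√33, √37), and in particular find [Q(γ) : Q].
[Q(γ) : Q] = 4 (equivalently, Q(γ) = Q(√33, √37))

Obviously Q(γ) ⊆ Q(√33, √37), and [Q(√33, √37):Q] = 4 (since 33, 37 are distinct squarefree integers > 1 with 1221 not a perfect square). To show equality we compute the minimal polynomial of γ. From γ = √33 + √37: γ^2 = 33 + 2√(1221) + 37 = 70 + 2√(1221), so γ^2 - 70 = 2√(1221); squaring, (γ^2 - 70)^2 = 4·1221, i.e. γ^4 - 140γ^2 + 4900 - 4884 = 0, i.e. γ^4 - 140γ^2 + 16 = 0. So γ is a root of x^4 - 140x^2 + 16. This polynomial is irreducible over Q: it has no rational root (each ±√33 ± √37 is irrational), and any factorization into two quadratics over Q would force √(1221) ∈ Q (pairing opposite roots) or √33, √37 ∈ Q (other pairings), all impossible. Hence [Q(γ):Q] = 4 = [Q(√33, √37):Q], so Q(γ) = Q(√33, √37).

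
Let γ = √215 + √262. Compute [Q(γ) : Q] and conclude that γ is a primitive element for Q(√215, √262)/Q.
[Q(γ) : Q] = 4 (equivalently, Q(γ) = Q(√215, √262))

Obviously Q(γ) ⊆ Q(√215, √262), and [Q(√215, √262):Q] = 4 (since 215, 262 are distinct squarefree integers > 1 with 56330 not a perfect square). To show equality we compute the minimal polynomial of γ. From γ = √215 + √262: γ^2 = 215 + 2√(56330) + 262 = 477 + 2√(56330), so γ^2 - 477 = 2√(56330); squaring, (γ^2 - 477)^2 = 4·56330, i.e. γ^4 - 954γ^2 + 227529 - 225320 = 0, i.e. γ^4 - 954γ^2 + 2209 = 0. So γ is a root of x^4 - 954x^2 + 2209. This polynomial is irreducible over Q: it has no rational root (each ±√215 ± √262 is irrational), and any factorization into two quadratics over Q would force √(56330) ∈ Q (pairing opposite roots) or √215, √262 ∈ Q (other pairings), all impossible. Hence [Q(γ):Q] = 4 = [Q(√215, √262):Q], so Q(γ) = Q(√215, √262).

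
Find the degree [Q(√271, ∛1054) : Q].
[Q(√271, ∛1054) : Q] = 6

Let L = Q(√271, ∛1054). Since Q(√271) ⊂ L and [Q(√271):Q] = 2, the tower law gives 2 | [L:Q]. Likewise Q(∛1054) ⊂ L with [Q(∛1054):Q] = 3 (because 1054 is not a perfect cube), so 3 | [L:Q]. As gcd(2,3) = 1, [L:Q] is divisible by 6. Conversely L is generated over Q by √271 and ∛1054, so [L:Q] ≤ 2·3 = 6. Therefore [Q(√271, ∛1054) : Q] = 6.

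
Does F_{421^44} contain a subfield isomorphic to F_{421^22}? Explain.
Yes: F_{421^22} is a subfield of F_{421^44}

F_{p^m} embeds in F_{p^n} iff m | n (since F_{p^n} is the splitting field of x^(p^n) - x, and F_{p^m} ⊂ F_{p^n} forces p^n to be a power of p^m, i.e. m | n; conversely if m | n then every root of x^(p^m) - x is a root of x^(p^n) - x). Here 22 | 44 (since 44 = 2·22), so F_{421^22} is a subfield of F_{421^44}, and [F_{421^44} : F_{421^22}] = 44/22 = 2.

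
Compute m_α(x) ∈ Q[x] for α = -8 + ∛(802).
m_α(x) = x^3 + 24x^2 + 192x - 290

Set β = α + 8 = ∛(802), so β^3 = 802. Then (α + 8)^3 - 802 = 0, i.e. α is a root of g(x) = (x + 8)^3 - 802 = x^3 + 24x^2 + 192x - 290. Since g(x) = h(x + 8) where h(x) = x^3 - 802, and h is irreducible over Q (because 802 is not a perfect cube, so h has no rational root, and a monic cubic with no rational root is irreducible), g is also irreducible (irreducibility is preserved under the substitution x → x + 8). Hence m_α(x) = x^3 + 24x^2 + 192x - 290.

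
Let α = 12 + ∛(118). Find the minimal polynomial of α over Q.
m_α(x) = x^3 - 36x^2 + 432x - 1846

Set β = α - 12 = ∛(118), so β^3 = 118. Then (α - 12)^3 - 118 = 0, i.e. α is a root of g(x) = (x - 12)^3 - 118 = x^3 - 36x^2 + 432x - 1846. Since g(x) = h(x - 12) where h(x) = x^3 - 118, and h is irreducible over Q (because 118 is not a perfect cube, so h has no rational root, and a monic cubic with no rational root is irreducible), g is also irreducible (irreducibility is preserved under the substitution x → x - 12). Hence m_α(x) = x^3 - 36x^2 + 432x - 1846.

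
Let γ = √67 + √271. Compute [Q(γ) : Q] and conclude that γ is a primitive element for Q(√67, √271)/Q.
[Q(γ) : Q] = 4 (equivalently, Q(γ) = Q(√67, √271))

Obviously Q(γ) ⊆ Q(√67, √271), and [Q(√67, √271):Q] = 4 (since 67, 271 are distinct squarefree integers > 1 with 18157 not a perfect square). To show equality we compute the minimal polynomial of γ. From γ = √67 + √271: γ^2 = 67 + 2√(18157) + 271 = 338 + 2√(18157), so γ^2 - 338 = 2√(18157); squaring, (γ^2 - 338)^2 = 4·18157, i.e. γ^4 - 676γ^2 + 114244 - 72628 = 0, i.e. γ^4 - 676γ^2 + 41616 = 0. So γ is a root of x^4 - 676x^2 + 41616. This polynomial is irreducible over Q: it has no rational root (each ±√67 ± √271 is irrational), and any factorization into two quadratics over Q would force √(18157) ∈ Q (pairing opposite roots) or √67, √271 ∈ Q (other pairings), all impossible. Hence [Q(γ):Q] = 4 = [Q(√67, √271):Q], so Q(γ) = Q(√67, √271).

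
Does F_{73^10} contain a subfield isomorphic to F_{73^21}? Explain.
No: F_{73^21} is not a subfield of F_{73^10}

F_{p^m} embeds in F_{p^n} iff m | n. Here 21 ∤ 10 (since 10 = 0·21 + 10 with remainder 10 ≠ 0), so F_{73^21} is not a subfield of F_{73^10}. Equivalently: if it were, the tower law would give 21 = [F_{73^21}:F_73] dividing [F_{73^10}:F_73] = 10, contradiction.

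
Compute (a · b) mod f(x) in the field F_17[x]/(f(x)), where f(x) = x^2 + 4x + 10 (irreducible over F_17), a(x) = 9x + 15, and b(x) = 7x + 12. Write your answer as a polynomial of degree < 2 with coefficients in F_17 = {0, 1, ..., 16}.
a · b ≡ 12x + 9 (mod f(x))

Multiply in F_17[x]: a(x)·b(x) = (9x + 15)·(7x + 12) = 12x^2 + 9x + 10. This has degree ≥ 2, so divide by f(x) over F_17: 12x^2 + 9x + 10 = (12)·(x^2 + 4x + 10) + (12x + 9). Hence a·b ≡ 12x + 9 (mod f). (F_17[x]/(f) is a field with 17^2 = 289 elements since f is irreducible of degree 2.)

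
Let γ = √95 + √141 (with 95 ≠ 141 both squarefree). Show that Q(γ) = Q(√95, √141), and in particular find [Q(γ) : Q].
[Q(γ) : Q] = 4 (equivalently, Q(γ) = Q(√95, √141))

Obviously Q(γ) ⊆ Q(√95, √141), and [Q(√95, √141):Q] = 4 (since 95, 141 are distinct squarefree integers > 1 with 13395 not a perfect square). To show equality we compute the minimal polynomial of γ. From γ = √95 + √141: γ^2 = 95 + 2√(13395) + 141 = 236 + 2√(13395), so γ^2 - 236 = 2√(13395); squaring, (γ^2 - 236)^2 = 4·13395, i.e. γ^4 - 472γ^2 + 55696 - 53580 = 0, i.e. γ^4 - 472γ^2 + 2116 = 0. So γ is a root of x^4 - 472x^2 + 2116. This polynomial is irreducible over Q: it has no rational root (each ±√95 ± √141 is irrational), and any factorization into two quadratics over Q would force √(13395) ∈ Q (pairing opposite roots) or √95, √141 ∈ Q (other pairings), all impossible. Hence [Q(γ):Q] = 4 = [Q(√95, √141):Q], so Q(γ) = Q(√95, √141).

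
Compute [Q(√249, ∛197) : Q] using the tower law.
[Q(√249, ∛197) : Q] = 6

Let L = Q(√249, ∛197). Since Q(√249) ⊂ L and [Q(√249):Q] = 2, the tower law gives 2 | [L:Q]. Likewise Q(∛197) ⊂ L with [Q(∛197):Q] = 3 (because 197 is not a perfect cube), so 3 | [L:Q]. As gcd(2,3) = 1, [L:Q] is divisible by 6. Conversely L is generated over Q by √249 and ∛197, so [L:Q] ≤ 2·3 = 6. Therefore [Q(√249, ∛197) : Q] = 6.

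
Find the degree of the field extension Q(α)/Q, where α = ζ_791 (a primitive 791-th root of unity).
[Q(α):Q] = 672

The minimal polynomial of ζ_791 over Q is the 791-th cyclotomic polynomial Φ_791(x), which is irreducible over Q and has degree φ(791) = 672. Hence [Q(α):Q] = φ(791) = 672.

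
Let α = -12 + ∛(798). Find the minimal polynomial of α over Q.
m_α(x) = x^3 + 36x^2 + 432x + 930

Set β = α + 12 = ∛(798), so β^3 = 798. Then (α + 12)^3 - 798 = 0, i.e. α is a root of g(x) = (x + 12)^3 - 798 = x^3 + 36x^2 + 432x + 930. Since g(x) = h(x + 12) where h(x) = x^3 - 798, and h is irreducible over Q (because 798 is not a perfect cube, so h has no rational root, and a monic cubic with no rational root is irreducible), g is also irreducible (irreducibility is preserved under the substitution x → x + 12). Hence m_α(x) = x^3 + 36x^2 + 432x + 930.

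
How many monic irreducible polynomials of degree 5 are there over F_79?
There are 615411264 monic irreducible polynomials of degree 5 over F_79

Each element of F_{79^5} that lies in no proper subfield is a root of exactly one monic irreducible of degree 5 over F_79, and each such polynomial has 5 distinct roots in F_{79^5}. By Möbius inversion the count is N_79(5) = (1/5) Σ_{d|5} μ(5/d) · 79^d = (1/5)(μ(5)·79^1 + μ(1)·79^5) = 3077056320/5 = 615411264.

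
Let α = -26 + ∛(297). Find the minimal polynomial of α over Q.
m_α(x) = x^3 + 78x^2 + 2028x + 17279

Set β = α + 26 = ∛(297), so β^3 = 297. Then (α + 26)^3 - 297 = 0, i.e. α is a root of g(x) = (x + 26)^3 - 297 = x^3 + 78x^2 + 2028x + 17279. Since g(x) = h(x + 26) where h(x) = x^3 - 297, and h is irreducible over Q (because 297 is not a perfect cube, so h has no rational root, and a monic cubic with no rational root is irreducible), g is also irreducible (irreducibility is preserved under the substitution x → x + 26). Hence m_α(x) = x^3 + 78x^2 + 2028x + 17279.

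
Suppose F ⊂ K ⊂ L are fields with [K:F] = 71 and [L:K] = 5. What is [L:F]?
[L:F] = 355

The tower law says that for any tower of field extensions F ⊂ K ⊂ L with finite degrees, [L:F] = [L:K] · [K:F]. Here this gives [L:F] = 5 · 71 = 355.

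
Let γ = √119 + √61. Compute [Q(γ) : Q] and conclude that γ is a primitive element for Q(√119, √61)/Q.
[Q(γ) : Q] = 4 (equivalently, Q(γ) = Q(√119, √61))

Obviously Q(γ) ⊆ Q(√119, √61), and [Q(√119, √61):Q] = 4 (since 119, 61 are distinct squarefree integers > 1 with 7259 not a perfect square). To show equality we compute the minimal polynomial of γ. From γ = √119 + √61: γ^2 = 119 + 2√(7259) + 61 = 180 + 2√(7259), so γ^2 - 180 = 2√(7259); squaring, (γ^2 - 180)^2 = 4·7259, i.e. γ^4 - 360γ^2 + 32400 - 29036 = 0, i.e. γ^4 - 360γ^2 + 3364 = 0. So γ is a root of x^4 - 360x^2 + 3364. This polynomial is irreducible over Q: it has no rational root (each ±√119 ± √61 is irrational), and any factorization into two quadratics over Q would force √(7259) ∈ Q (pairing opposite roots) or √119, √61 ∈ Q (other pairings), all impossible. Hence [Q(γ):Q] = 4 = [Q(√119, √61):Q], so Q(γ) = Q(√119, √61).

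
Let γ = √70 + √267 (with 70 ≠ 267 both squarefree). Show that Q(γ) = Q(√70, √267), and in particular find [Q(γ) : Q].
[Q(γ) : Q] = 4 (equivalently, Q(γ) = Q(√70, √267))

Obviously Q(γ) ⊆ Q(√70, √267), and [Q(√70, √267):Q] = 4 (since 70, 267 are distinct squarefree integers > 1 with 18690 not a perfect square). To show equality we compute the minimal polynomial of γ. From γ = √70 + √267: γ^2 = 70 + 2√(18690) + 267 = 337 + 2√(18690), so γ^2 - 337 = 2√(18690); squaring, (γ^2 - 337)^2 = 4·18690, i.e. γ^4 - 674γ^2 + 113569 - 74760 = 0, i.e. γ^4 - 674γ^2 + 38809 = 0. So γ is a root of x^4 - 674x^2 + 38809. This polynomial is irreducible over Q: it has no rational root (each ±√70 ± √267 is irrational), and any factorization into two quadratics over Q would force √(18690) ∈ Q (pairing opposite roots) or √70, √267 ∈ Q (other pairings), all impossible. Hence [Q(γ):Q] = 4 = [Q(√70, √267):Q], so Q(γ) = Q(√70, √267).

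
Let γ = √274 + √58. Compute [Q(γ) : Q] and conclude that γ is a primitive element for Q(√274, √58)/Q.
[Q(γ) : Q] = 4 (equivalently, Q(γ) = Q(√274, √58))

Obviously Q(γ) ⊆ Q(√274, √58), and [Q(√274, √58):Q] = 4 (since 274, 58 are distinct squarefree integers > 1 with 15892 not a perfect square). To show equality we compute the minimal polynomial of γ. From γ = √274 + √58: γ^2 = 274 + 2√(15892) + 58 = 332 + 2√(15892), so γ^2 - 332 = 2√(15892); squaring, (γ^2 - 332)^2 = 4·15892, i.e. γ^4 - 664γ^2 + 110224 - 63568 = 0, i.e. γ^4 - 664γ^2 + 46656 = 0. So γ is a root of x^4 - 664x^2 + 46656. This polynomial is irreducible over Q: it has no rational root (each ±√274 ± √58 is irrational), and any factorization into two quadratics over Q would force √(15892) ∈ Q (pairing opposite roots) or √274, √58 ∈ Q (other pairings), all impossible. Hence [Q(γ):Q] = 4 = [Q(√274, √58):Q], so Q(γ) = Q(√274, √58).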